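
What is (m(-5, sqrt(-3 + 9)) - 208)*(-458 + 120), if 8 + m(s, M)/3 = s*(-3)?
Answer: 63206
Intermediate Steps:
m(s, M) = -24 - 9*s (m(s, M) = -24 + 3*(s*(-3)) = -24 + 3*(-3*s) = -24 - 9*s)
(m(-5, sqrt(-3 + 9)) - 208)*(-458 + 120) = ((-24 - 9*(-5)) - 208)*(-458 + 120) = ((-24 + 45) - 208)*(-338) = (21 - 208)*(-338) = -187*(-338) = 63206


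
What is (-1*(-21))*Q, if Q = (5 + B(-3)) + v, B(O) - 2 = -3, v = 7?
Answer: 231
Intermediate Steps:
B(O) = -1 (B(O) = 2 - 3 = -1)
Q = 11 (Q = (5 - 1) + 7 = 4 + 7 = 11)
(-1*(-21))*Q = -1*(-21)*11 = 21*11 = 231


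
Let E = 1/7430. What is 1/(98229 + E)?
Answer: 7430/729841471 ≈ 1.0180e-5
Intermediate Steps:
E = 1/7430 ≈ 0.00013459
1/(98229 + E) = 1/(98229 + 1/7430) = 1/(729841471/7430) = 7430/729841471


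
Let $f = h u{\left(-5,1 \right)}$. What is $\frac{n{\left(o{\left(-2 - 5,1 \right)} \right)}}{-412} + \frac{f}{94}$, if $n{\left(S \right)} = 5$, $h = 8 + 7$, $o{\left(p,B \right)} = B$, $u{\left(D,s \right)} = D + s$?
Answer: $- \frac{12595}{19364} \approx -0.65043$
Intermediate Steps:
$h = 15$
$f = -60$ ($f = 15 \left(-5 + 1\right) = 15 \left(-4\right) = -60$)
$\frac{n{\left(o{\left(-2 - 5,1 \right)} \right)}}{-412} + \frac{f}{94} = \frac{5}{-412} - \frac{60}{94} = 5 \left(- \frac{1}{412}\right) - \frac{30}{47} = - \frac{5}{412} - \frac{30}{47} = - \frac{12595}{19364}$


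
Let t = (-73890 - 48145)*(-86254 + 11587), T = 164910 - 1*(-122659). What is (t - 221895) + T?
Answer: 9112053019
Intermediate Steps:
T = 287569 (T = 164910 + 122659 = 287569)
t = 9111987345 (t = -122035*(-74667) = 9111987345)
(t - 221895) + T = (9111987345 - 221895) + 287569 = 9111765450 + 287569 = 9112053019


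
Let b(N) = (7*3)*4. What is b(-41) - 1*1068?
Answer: -984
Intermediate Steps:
b(N) = 84 (b(N) = 21*4 = 84)
b(-41) - 1*1068 = 84 - 1*1068 = 84 - 1068 = -984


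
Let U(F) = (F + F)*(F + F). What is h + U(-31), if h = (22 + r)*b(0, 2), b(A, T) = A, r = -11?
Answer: 3844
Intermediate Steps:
U(F) = 4*F**2 (U(F) = (2*F)*(2*F) = 4*F**2)
h = 0 (h = (22 - 11)*0 = 11*0 = 0)
h + U(-31) = 0 + 4*(-31)**2 = 0 + 4*961 = 0 + 3844 = 3844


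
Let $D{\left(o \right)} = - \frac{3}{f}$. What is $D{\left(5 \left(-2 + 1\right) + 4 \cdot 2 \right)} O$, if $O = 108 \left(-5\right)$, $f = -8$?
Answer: $- \frac{405}{2} \approx -202.5$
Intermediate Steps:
$D{\left(o \right)} = \frac{3}{8}$ ($D{\left(o \right)} = - \frac{3}{-8} = \left(-3\right) \left(- \frac{1}{8}\right) = \frac{3}{8}$)
$O = -540$
$D{\left(5 \left(-2 + 1\right) + 4 \cdot 2 \right)} O = \frac{3}{8} \left(-540\right) = - \frac{405}{2}$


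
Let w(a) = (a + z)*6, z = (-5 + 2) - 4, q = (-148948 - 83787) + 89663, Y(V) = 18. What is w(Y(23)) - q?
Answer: 143138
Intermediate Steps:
q = -143072 (q = -232735 + 89663 = -143072)
z = -7 (z = -3 - 4 = -7)
w(a) = -42 + 6*a (w(a) = (a - 7)*6 = (-7 + a)*6 = -42 + 6*a)
w(Y(23)) - q = (-42 + 6*18) - 1*(-143072) = (-42 + 108) + 143072 = 66 + 143072 = 143138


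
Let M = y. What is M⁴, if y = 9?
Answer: 6561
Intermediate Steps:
M = 9
M⁴ = 9⁴ = 6561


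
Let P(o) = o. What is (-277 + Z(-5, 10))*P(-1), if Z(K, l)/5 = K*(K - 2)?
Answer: 102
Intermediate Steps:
Z(K, l) = 5*K*(-2 + K) (Z(K, l) = 5*(K*(K - 2)) = 5*(K*(-2 + K)) = 5*K*(-2 + K))
(-277 + Z(-5, 10))*P(-1) = (-277 + 5*(-5)*(-2 - 5))*(-1) = (-277 + 5*(-5)*(-7))*(-1) = (-277 + 175)*(-1) = -102*(-1) = 102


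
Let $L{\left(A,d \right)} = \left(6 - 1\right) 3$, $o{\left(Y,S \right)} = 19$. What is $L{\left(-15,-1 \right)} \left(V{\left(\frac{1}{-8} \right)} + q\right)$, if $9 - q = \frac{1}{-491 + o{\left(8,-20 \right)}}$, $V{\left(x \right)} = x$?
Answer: $\frac{31425}{236} \approx 133.16$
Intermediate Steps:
$L{\left(A,d \right)} = 15$ ($L{\left(A,d \right)} = 5 \cdot 3 = 15$)
$q = \frac{4249}{472}$ ($q = 9 - \frac{1}{-491 + 19} = 9 - \frac{1}{-472} = 9 - - \frac{1}{472} = 9 + \frac{1}{472} = \frac{4249}{472} \approx 9.0021$)
$L{\left(-15,-1 \right)} \left(V{\left(\frac{1}{-8} \right)} + q\right) = 15 \left(\frac{1}{-8} + \frac{4249}{472}\right) = 15 \left(- \frac{1}{8} + \frac{4249}{472}\right) = 15 \cdot \frac{2095}{236} = \frac{31425}{236}$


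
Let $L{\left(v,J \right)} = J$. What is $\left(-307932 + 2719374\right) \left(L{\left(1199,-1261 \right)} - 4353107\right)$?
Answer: $-10500305878656$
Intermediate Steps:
$\left(-307932 + 2719374\right) \left(L{\left(1199,-1261 \right)} - 4353107\right) = \left(-307932 + 2719374\right) \left(-1261 - 4353107\right) = 2411442 \left(-4354368\right) = -10500305878656$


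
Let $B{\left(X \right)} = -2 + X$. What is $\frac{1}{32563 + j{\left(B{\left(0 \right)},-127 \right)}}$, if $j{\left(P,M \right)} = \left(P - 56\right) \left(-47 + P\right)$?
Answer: $\frac{1}{35405} \approx 2.8245 \cdot 10^{-5}$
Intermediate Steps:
$j{\left(P,M \right)} = \left(-56 + P\right) \left(-47 + P\right)$
$\frac{1}{32563 + j{\left(B{\left(0 \right)},-127 \right)}} = \frac{1}{32563 + \left(2632 + \left(-2 + 0\right)^{2} - 103 \left(-2 + 0\right)\right)} = \frac{1}{32563 + \left(2632 + \left(-2\right)^{2} - -206\right)} = \frac{1}{32563 + \left(2632 + 4 + 206\right)} = \frac{1}{32563 + 2842} = \frac{1}{35405}$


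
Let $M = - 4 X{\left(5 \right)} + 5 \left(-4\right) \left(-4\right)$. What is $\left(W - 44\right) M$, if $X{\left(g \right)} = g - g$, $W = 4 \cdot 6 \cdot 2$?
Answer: $320$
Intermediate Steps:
$W = 48$ ($W = 24 \cdot 2 = 48$)
$X{\left(g \right)} = 0$
$M = 80$ ($M = \left(-4\right) 0 + 5 \left(-4\right) \left(-4\right) = 0 - -80 = 0 + 80 = 80$)
$\left(W - 44\right) M = \left(48 - 44\right) 80 = 4 \cdot 80 = 320$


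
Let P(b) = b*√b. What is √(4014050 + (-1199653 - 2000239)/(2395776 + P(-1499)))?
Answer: √(4014050 - 3199892/(2395776 - 1499*I*√1499)) ≈ 2003.5 - 0.e-5*I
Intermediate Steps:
P(b) = b^(3/2)
√(4014050 + (-1199653 - 2000239)/(2395776 + P(-1499))) = √(4014050 + (-1199653 - 2000239)/(2395776 + (-1499)^(3/2))) = √(4014050 - 3199892/(2395776 - 1499*I*√1499))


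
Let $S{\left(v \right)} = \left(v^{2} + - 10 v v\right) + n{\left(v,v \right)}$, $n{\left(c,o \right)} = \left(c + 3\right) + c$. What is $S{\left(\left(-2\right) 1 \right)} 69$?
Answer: $-2553$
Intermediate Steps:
$n{\left(c,o \right)} = 3 + 2 c$ ($n{\left(c,o \right)} = \left(3 + c\right) + c = 3 + 2 c$)
$S{\left(v \right)} = 3 - 9 v^{2} + 2 v$ ($S{\left(v \right)} = \left(v^{2} + - 10 v v\right) + \left(3 + 2 v\right) = \left(v^{2} - 10 v^{2}\right) + \left(3 + 2 v\right) = - 9 v^{2} + \left(3 + 2 v\right) = 3 - 9 v^{2} + 2 v$)
$S{\left(\left(-2\right) 1 \right)} 69 = \left(3 - 9 \left(\left(-2\right) 1\right)^{2} + 2 \left(\left(-2\right) 1\right)\right) 69 = \left(3 - 9 \left(-2\right)^{2} + 2 \left(-2\right)\right) 69 = \left(3 - 36 - 4\right) 69 = \left(-37\right) 69 = -2553$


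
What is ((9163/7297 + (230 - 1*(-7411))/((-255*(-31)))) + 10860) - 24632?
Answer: -264759708376/19227595 ≈ -13770.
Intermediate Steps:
((9163/7297 + (230 - 1*(-7411))/((-255*(-31)))) + 10860) - 24632 = ((9163*(1/7297) + (230 + 7411)/7905) + 10860) - 24632 = ((9163/7297 + 7641*(1/7905)) + 10860) - 24632 = ((9163/7297 + 2547/2635) + 10860) - 24632 = (42729964/19227595 + 10860) - 24632 = 208854411664/19227595 - 24632 = -264759708376/19227595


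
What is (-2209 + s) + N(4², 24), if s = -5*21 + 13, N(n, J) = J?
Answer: -2277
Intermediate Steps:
s = -92 (s = -105 + 13 = -92)
(-2209 + s) + N(4², 24) = (-2209 - 92) + 24 = -2301 + 24 = -2277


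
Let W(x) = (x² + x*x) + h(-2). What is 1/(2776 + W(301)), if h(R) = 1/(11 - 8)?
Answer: 3/551935 ≈ 5.4354e-6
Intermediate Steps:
h(R) = ⅓ (h(R) = 1/3 = ⅓)
W(x) = ⅓ + 2*x² (W(x) = (x² + x*x) + ⅓ = (x² + x²) + ⅓ = 2*x² + ⅓ = ⅓ + 2*x²)
1/(2776 + W(301)) = 1/(2776 + (⅓ + 2*301²)) = 1/(2776 + (⅓ + 2*90601)) = 1/(2776 + (⅓ + 181202)) = 1/(2776 + 543607/3) = 1/(551935/3) = 3/551935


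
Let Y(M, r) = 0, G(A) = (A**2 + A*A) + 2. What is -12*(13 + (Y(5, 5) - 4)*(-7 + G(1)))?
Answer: -300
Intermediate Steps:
G(A) = 2 + 2*A**2 (G(A) = (A**2 + A**2) + 2 = 2*A**2 + 2 = 2 + 2*A**2)
-12*(13 + (Y(5, 5) - 4)*(-7 + G(1))) = -12*(13 + (0 - 4)*(-7 + (2 + 2*1**2))) = -12*(13 - 4*(-7 + (2 + 2*1))) = -12*(13 - 4*(-7 + (2 + 2))) = -12*(13 - 4*(-7 + 4)) = -12*(13 - 4*(-3)) = -12*(13 + 12) = -12*25 = -300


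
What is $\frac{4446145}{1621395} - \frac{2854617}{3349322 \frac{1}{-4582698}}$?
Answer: $\frac{2121085720799543276}{543057394419} \approx 3.9058 \cdot 10^{6}$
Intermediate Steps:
$\frac{4446145}{1621395} - \frac{2854617}{3349322 \frac{1}{-4582698}} = 4446145 \cdot \frac{1}{1621395} - \frac{2854617}{3349322 \left(- \frac{1}{4582698}\right)} = \frac{889229}{324279} - \frac{2854617}{- \frac{1674661}{2291349}} = \frac{889229}{324279} - - \frac{6540923808333}{1674661} = \frac{889229}{324279} + \frac{6540923808333}{1674661} = \frac{2121085720799543276}{543057394419}$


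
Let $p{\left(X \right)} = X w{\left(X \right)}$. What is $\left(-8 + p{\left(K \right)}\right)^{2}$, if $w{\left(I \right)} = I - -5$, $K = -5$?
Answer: $64$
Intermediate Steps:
$w{\left(I \right)} = 5 + I$ ($w{\left(I \right)} = I + 5 = 5 + I$)
$p{\left(X \right)} = X \left(5 + X\right)$
$\left(-8 + p{\left(K \right)}\right)^{2} = \left(-8 - 5 \left(5 - 5\right)\right)^{2} = \left(-8 - 0\right)^{2} = \left(-8 + 0\right)^{2} = \left(-8\right)^{2} = 64$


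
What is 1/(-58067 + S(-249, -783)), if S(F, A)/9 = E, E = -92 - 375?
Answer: -1/62270 ≈ -1.6059e-5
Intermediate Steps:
E = -467
S(F, A) = -4203 (S(F, A) = 9*(-467) = -4203)
1/(-58067 + S(-249, -783)) = 1/(-58067 - 4203) = 1/(-62270) = -1/62270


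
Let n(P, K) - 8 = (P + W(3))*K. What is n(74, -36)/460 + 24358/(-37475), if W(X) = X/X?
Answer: -5604369/861925 ≈ -6.5022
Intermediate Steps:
W(X) = 1
n(P, K) = 8 + K*(1 + P) (n(P, K) = 8 + (P + 1)*K = 8 + (1 + P)*K = 8 + K*(1 + P))
n(74, -36)/460 + 24358/(-37475) = (8 - 36 - 36*74)/460 + 24358/(-37475) = (8 - 36 - 2664)*(1/460) + 24358*(-1/37475) = -2692*1/460 - 24358/37475 = -673/115 - 24358/37475 = -5604369/861925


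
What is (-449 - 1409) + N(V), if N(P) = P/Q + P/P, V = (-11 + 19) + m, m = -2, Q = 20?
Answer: -18567/10 ≈ -1856.7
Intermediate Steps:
V = 6 (V = (-11 + 19) - 2 = 8 - 2 = 6)
N(P) = 1 + P/20 (N(P) = P/20 + P/P = P*(1/20) + 1 = P/20 + 1 = 1 + P/20)
(-449 - 1409) + N(V) = (-449 - 1409) + (1 + (1/20)*6) = -1858 + (1 + 3/10) = -1858 + 13/10 = -18567/10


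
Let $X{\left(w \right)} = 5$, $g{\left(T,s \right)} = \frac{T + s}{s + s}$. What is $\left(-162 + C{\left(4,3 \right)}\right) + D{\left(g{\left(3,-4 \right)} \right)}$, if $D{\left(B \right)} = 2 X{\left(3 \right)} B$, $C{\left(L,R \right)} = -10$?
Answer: $- \frac{683}{4} \approx -170.75$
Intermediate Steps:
$g{\left(T,s \right)} = \frac{T + s}{2 s}$
$D{\left(B \right)} = 10 B$ ($D{\left(B \right)} = 2 \cdot 5 B = 10 B$)
$\left(-162 + C{\left(4,3 \right)}\right) + D{\left(g{\left(3,-4 \right)} \right)} = \left(-162 - 10\right) + 10 \frac{3 - 4}{2 \left(-4\right)} = -172 + 10 \cdot \frac{1}{2} \left(- \frac{1}{4}\right) \left(-1\right) = -172 + 10 \cdot \frac{1}{8} = -172 + \frac{5}{4} = - \frac{683}{4}$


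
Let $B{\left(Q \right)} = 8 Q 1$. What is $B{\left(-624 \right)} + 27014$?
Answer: $22022$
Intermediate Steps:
$B{\left(Q \right)} = 8 Q$
$B{\left(-624 \right)} + 27014 = 8 \left(-624\right) + 27014 = -4992 + 27014 = 22022$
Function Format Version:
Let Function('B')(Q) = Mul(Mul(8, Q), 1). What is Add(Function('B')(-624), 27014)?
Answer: 22022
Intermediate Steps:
Function('B')(Q) = Mul(8, Q)
Add(Function('B')(-624), 27014) = Add(Mul(8, -624), 27014) = Add(-4992, 27014) = 22022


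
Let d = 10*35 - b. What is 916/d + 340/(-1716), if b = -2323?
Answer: 5023/34749 ≈ 0.14455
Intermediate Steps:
d = 2673 (d = 10*35 - 1*(-2323) = 350 + 2323 = 2673)
916/d + 340/(-1716) = 916/2673 + 340/(-1716) = 916*(1/2673) + 340*(-1/1716) = 916/2673 - 85/429 = 5023/34749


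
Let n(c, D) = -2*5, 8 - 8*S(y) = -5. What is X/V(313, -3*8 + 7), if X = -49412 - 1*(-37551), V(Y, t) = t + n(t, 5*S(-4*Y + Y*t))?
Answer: 11861/27 ≈ 439.30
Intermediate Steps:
S(y) = 13/8 (S(y) = 1 - ⅛*(-5) = 1 + 5/8 = 13/8)
n(c, D) = -10
V(Y, t) = -10 + t (V(Y, t) = t - 10 = -10 + t)
X = -11861 (X = -49412 + 37551 = -11861)
X/V(313, -3*8 + 7) = -11861/(-10 + (-3*8 + 7)) = -11861/(-10 + (-24 + 7)) = -11861/(-10 - 17) = -11861/(-27) = -11861*(-1/27) = 11861/27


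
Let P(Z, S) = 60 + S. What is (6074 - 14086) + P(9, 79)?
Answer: -7873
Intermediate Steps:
(6074 - 14086) + P(9, 79) = (6074 - 14086) + (60 + 79) = -8012 + 139 = -7873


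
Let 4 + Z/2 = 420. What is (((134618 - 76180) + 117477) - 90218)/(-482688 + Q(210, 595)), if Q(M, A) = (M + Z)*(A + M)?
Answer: 85697/356122 ≈ 0.24064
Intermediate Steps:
Z = 832 (Z = -8 + 2*420 = -8 + 840 = 832)
Q(M, A) = (832 + M)*(A + M) (Q(M, A) = (M + 832)*(A + M) = (832 + M)*(A + M))
(((134618 - 76180) + 117477) - 90218)/(-482688 + Q(210, 595)) = (((134618 - 76180) + 117477) - 90218)/(-482688 + (210² + 832*595 + 832*210 + 595*210)) = ((58438 + 117477) - 90218)/(-482688 + (44100 + 495040 + 174720 + 124950)) = (175915 - 90218)/(-482688 + 838810) = 85697/356122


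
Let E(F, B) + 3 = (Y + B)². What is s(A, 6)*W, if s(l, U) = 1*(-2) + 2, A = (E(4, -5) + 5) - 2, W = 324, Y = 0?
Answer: 0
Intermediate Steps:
E(F, B) = -3 + B² (E(F, B) = -3 + (0 + B)² = -3 + B²)
A = 25 (A = ((-3 + (-5)²) + 5) - 2 = ((-3 + 25) + 5) - 2 = (22 + 5) - 2 = 27 - 2 = 25)
s(l, U) = 0 (s(l, U) = -2 + 2 = 0)
s(A, 6)*W = 0*324 = 0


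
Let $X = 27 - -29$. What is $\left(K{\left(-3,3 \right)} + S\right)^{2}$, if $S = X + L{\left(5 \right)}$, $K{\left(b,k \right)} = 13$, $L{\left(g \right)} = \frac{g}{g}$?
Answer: $4900$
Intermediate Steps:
$L{\left(g \right)} = 1$
$X = 56$ ($X = 27 + 29 = 56$)
$S = 57$ ($S = 56 + 1 = 57$)
$\left(K{\left(-3,3 \right)} + S\right)^{2} = \left(13 + 57\right)^{2} = 70^{2} = 4900$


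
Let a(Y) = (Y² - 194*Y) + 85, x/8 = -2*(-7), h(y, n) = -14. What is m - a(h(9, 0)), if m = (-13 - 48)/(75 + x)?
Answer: -560500/187 ≈ -2997.3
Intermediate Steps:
x = 112 (x = 8*(-2*(-7)) = 8*14 = 112)
a(Y) = 85 + Y² - 194*Y
m = -61/187 (m = (-13 - 48)/(75 + 112) = -61/187 ≈ -0.32620)
m - a(h(9, 0)) = -61/187 - (85 + (-14)² - 194*(-14)) = -61/187 - (85 + 196 + 2716) = -61/187 - 1*2997 = -61/187 - 2997 = -560500/187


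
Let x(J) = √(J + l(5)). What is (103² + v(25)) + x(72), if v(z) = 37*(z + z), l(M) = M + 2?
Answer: 12459 + √79 ≈ 12468.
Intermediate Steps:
l(M) = 2 + M
v(z) = 74*z (v(z) = 37*(2*z) = 74*z)
x(J) = √(7 + J) (x(J) = √(J + (2 + 5)) = √(J + 7) = √(7 + J))
(103² + v(25)) + x(72) = (103² + 74*25) + √(7 + 72) = (10609 + 1850) + √79 = 12459 + √79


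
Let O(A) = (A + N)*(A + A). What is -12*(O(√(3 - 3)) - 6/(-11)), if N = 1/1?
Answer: -72/11 ≈ -6.5455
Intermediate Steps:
N = 1
O(A) = 2*A*(1 + A) (O(A) = (A + 1)*(A + A) = (1 + A)*(2*A) = 2*A*(1 + A))
-12*(O(√(3 - 3)) - 6/(-11)) = -12*(2*√(3 - 3)*(1 + √(3 - 3)) - 6/(-11)) = -12*(2*√0*(1 + √0) - 6*(-1/11)) = -12*(2*0*(1 + 0) + 6/11) = -12*(2*0*1 + 6/11) = -12*(0 + 6/11) = -12*6/11 = -72/11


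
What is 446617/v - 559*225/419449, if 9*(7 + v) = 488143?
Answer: 1624609224297/204724667920 ≈ 7.9356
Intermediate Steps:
v = 488080/9 (v = -7 + (⅑)*488143 = -7 + 488143/9 = 488080/9 ≈ 54231.)
446617/v - 559*225/419449 = 446617/(488080/9) - 559*225/419449 = 446617*(9/488080) - 125775*1/419449 = 4019553/488080 - 125775/419449 = 1624609224297/204724667920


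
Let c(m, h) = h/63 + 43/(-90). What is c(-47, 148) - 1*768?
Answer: -53629/70 ≈ -766.13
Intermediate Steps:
c(m, h) = -43/90 + h/63 (c(m, h) = h*(1/63) + 43*(-1/90) = h/63 - 43/90 = -43/90 + h/63)
c(-47, 148) - 1*768 = (-43/90 + (1/63)*148) - 1*768 = (-43/90 + 148/63) - 768 = 131/70 - 768 = -53629/70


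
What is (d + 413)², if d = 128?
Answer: 292681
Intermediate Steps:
(d + 413)² = (128 + 413)² = 541² = 292681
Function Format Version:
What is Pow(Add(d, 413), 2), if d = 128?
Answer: 292681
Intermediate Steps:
Pow(Add(d, 413), 2) = Pow(Add(128, 413), 2) = Pow(541, 2) = 292681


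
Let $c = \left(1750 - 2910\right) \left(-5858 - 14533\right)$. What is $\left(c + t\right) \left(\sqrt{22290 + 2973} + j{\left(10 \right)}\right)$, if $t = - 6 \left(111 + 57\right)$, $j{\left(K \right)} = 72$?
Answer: $1702983744 + 70957656 \sqrt{2807} \approx 5.4624 \cdot 10^{9}$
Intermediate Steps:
$c = 23653560$ ($c = \left(-1160\right) \left(-20391\right) = 23653560$)
$t = -1008$ ($t = \left(-6\right) 168 = -1008$)
$\left(c + t\right) \left(\sqrt{22290 + 2973} + j{\left(10 \right)}\right) = \left(23653560 - 1008\right) \left(\sqrt{22290 + 2973} + 72\right) = 23652552 \left(\sqrt{25263} + 72\right) = 23652552 \left(3 \sqrt{2807} + 72\right) = 23652552 \left(72 + 3 \sqrt{2807}\right) = 1702983744 + 70957656 \sqrt{2807}$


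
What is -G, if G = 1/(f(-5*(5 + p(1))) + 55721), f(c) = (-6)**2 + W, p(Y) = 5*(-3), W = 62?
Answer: -1/55819 ≈ -1.7915e-5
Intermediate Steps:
p(Y) = -15
f(c) = 98 (f(c) = (-6)**2 + 62 = 36 + 62 = 98)
G = 1/55819 (G = 1/(98 + 55721) = 1/55819 ≈ 1.7915e-5)
-G = -1*1/55819 = -1/55819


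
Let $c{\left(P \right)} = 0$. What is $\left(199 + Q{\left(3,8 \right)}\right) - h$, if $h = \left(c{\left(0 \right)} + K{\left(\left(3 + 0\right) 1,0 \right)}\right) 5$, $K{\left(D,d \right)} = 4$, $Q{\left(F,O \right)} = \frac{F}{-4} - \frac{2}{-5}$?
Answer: $\frac{3573}{20} \approx 178.65$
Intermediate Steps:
$Q{\left(F,O \right)} = \frac{2}{5} - \frac{F}{4}$ ($Q{\left(F,O \right)} = F \left(- \frac{1}{4}\right) - - \frac{2}{5} = - \frac{F}{4} + \frac{2}{5} = \frac{2}{5} - \frac{F}{4}$)
$h = 20$ ($h = \left(0 + 4\right) 5 = 4 \cdot 5 = 20$)
$\left(199 + Q{\left(3,8 \right)}\right) - h = \left(199 + \left(\frac{2}{5} - \frac{3}{4}\right)\right) - 20 = \left(199 - \frac{7}{20}\right) - 20 = \frac{3973}{20} - 20 = \frac{3573}{20}$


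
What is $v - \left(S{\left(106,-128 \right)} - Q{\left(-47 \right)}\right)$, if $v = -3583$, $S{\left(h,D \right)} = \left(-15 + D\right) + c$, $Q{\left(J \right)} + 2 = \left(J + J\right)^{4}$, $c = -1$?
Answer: $78071455$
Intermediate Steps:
$Q{\left(J \right)} = -2 + 16 J^{4}$ ($Q{\left(J \right)} = -2 + \left(J + J\right)^{4} = -2 + \left(2 J\right)^{4} = -2 + 16 J^{4}$)
$S{\left(h,D \right)} = -16 + D$ ($S{\left(h,D \right)} = \left(-15 + D\right) - 1 = -16 + D$)
$v - \left(S{\left(106,-128 \right)} - Q{\left(-47 \right)}\right) = -3583 - \left(\left(-16 - 128\right) - \left(-2 + 16 \left(-47\right)^{4}\right)\right) = -3583 - \left(-144 - \left(-2 + 16 \cdot 4879681\right)\right) = -3583 - \left(-144 - \left(-2 + 78074896\right)\right) = -3583 - \left(-144 - 78074894\right) = -3583 - -78075038 = -3583 + 78075038 = 78071455$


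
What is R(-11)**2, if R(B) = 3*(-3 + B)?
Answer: 1764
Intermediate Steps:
R(B) = -9 + 3*B
R(-11)**2 = (-9 + 3*(-11))**2 = (-9 - 33)**2 = (-42)**2 = 1764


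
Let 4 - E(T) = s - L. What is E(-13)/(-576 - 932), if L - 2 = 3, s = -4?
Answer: -1/116 ≈ -0.0086207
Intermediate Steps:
L = 5 (L = 2 + 3 = 5)
E(T) = 13 (E(T) = 4 - (-4 - 1*5) = 4 - (-4 - 5) = 4 - 1*(-9) = 4 + 9 = 13)
E(-13)/(-576 - 932) = 13/(-576 - 932) = 13/(-1508) = -1/1508*13 = -1/116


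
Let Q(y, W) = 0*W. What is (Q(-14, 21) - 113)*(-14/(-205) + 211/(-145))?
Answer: 186337/1189 ≈ 156.72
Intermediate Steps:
Q(y, W) = 0
(Q(-14, 21) - 113)*(-14/(-205) + 211/(-145)) = (0 - 113)*(-14/(-205) + 211/(-145)) = -113*(-14*(-1/205) + 211*(-1/145)) = -113*(14/205 - 211/145) = -113*(-1649/1189) = 186337/1189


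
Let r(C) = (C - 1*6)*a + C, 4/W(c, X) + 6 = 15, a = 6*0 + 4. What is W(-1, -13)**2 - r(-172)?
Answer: 71620/81 ≈ 884.20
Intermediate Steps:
a = 4 (a = 0 + 4 = 4)
W(c, X) = 4/9 (W(c, X) = 4/(-6 + 15) = 4/9)
r(C) = -24 + 5*C (r(C) = (C - 1*6)*4 + C = (C - 6)*4 + C = (-6 + C)*4 + C = (-24 + 4*C) + C = -24 + 5*C)
W(-1, -13)**2 - r(-172) = (4/9)**2 - (-24 + 5*(-172)) = 16/81 - (-24 - 860) = 16/81 - 1*(-884) = 16/81 + 884 = 71620/81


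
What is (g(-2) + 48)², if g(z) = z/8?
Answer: 36481/16 ≈ 2280.1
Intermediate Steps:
g(z) = z/8 (g(z) = z*(⅛) = z/8)
(g(-2) + 48)² = ((⅛)*(-2) + 48)² = (-¼ + 48)² = (191/4)² = 36481/16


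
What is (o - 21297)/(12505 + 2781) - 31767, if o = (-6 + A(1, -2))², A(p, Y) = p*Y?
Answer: -485611595/15286 ≈ -31768.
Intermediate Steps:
A(p, Y) = Y*p
o = 64 (o = (-6 - 2*1)² = (-6 - 2)² = (-8)² = 64)
(o - 21297)/(12505 + 2781) - 31767 = (64 - 21297)/(12505 + 2781) - 31767 = -21233/15286 - 31767 = -485611595/15286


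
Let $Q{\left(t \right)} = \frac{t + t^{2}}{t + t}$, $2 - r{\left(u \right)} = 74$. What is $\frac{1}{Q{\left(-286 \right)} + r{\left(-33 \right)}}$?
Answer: $- \frac{2}{429} \approx -0.004662$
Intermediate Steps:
$r{\left(u \right)} = -72$ ($r{\left(u \right)} = 2 - 74 = -72$)
$Q{\left(t \right)} = \frac{t + t^{2}}{2 t}$
$\frac{1}{Q{\left(-286 \right)} + r{\left(-33 \right)}} = \frac{1}{\left(\frac{1}{2} + \frac{1}{2} \left(-286\right)\right) - 72} = \frac{1}{\left(\frac{1}{2} - 143\right) - 72} = \frac{1}{- \frac{285}{2} - 72} = \frac{1}{- \frac{429}{2}} = - \frac{2}{429}$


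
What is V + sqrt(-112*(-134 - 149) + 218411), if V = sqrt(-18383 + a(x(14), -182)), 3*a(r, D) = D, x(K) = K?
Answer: 11*sqrt(2067) + I*sqrt(165993)/3 ≈ 500.11 + 135.81*I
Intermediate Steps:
a(r, D) = D/3
V = I*sqrt(165993)/3 (V = sqrt(-18383 + (1/3)*(-182)) = sqrt(-18383 - 182/3) = sqrt(-55331/3) = I*sqrt(165993)/3 ≈ 135.81*I)
V + sqrt(-112*(-134 - 149) + 218411) = I*sqrt(165993)/3 + sqrt(-112*(-134 - 149) + 218411) = I*sqrt(165993)/3 + sqrt(-112*(-283) + 218411) = I*sqrt(165993)/3 + sqrt(31696 + 218411) = I*sqrt(165993)/3 + sqrt(250107) = I*sqrt(165993)/3 + 11*sqrt(2067) = 11*sqrt(2067) + I*sqrt(165993)/3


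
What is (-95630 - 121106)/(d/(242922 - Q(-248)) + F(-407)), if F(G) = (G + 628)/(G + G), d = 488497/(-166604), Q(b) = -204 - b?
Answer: 3569431610002196224/4471520135755 ≈ 7.9826e+5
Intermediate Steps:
d = -488497/166604 (d = 488497*(-1/166604) = -488497/166604 ≈ -2.9321)
F(G) = (628 + G)/(2*G) (F(G) = (628 + G)/((2*G)) = (628 + G)*(1/(2*G)) = (628 + G)/(2*G))
(-95630 - 121106)/(d/(242922 - Q(-248)) + F(-407)) = (-95630 - 121106)/(-488497/(166604*(242922 - (-204 - 1*(-248)))) + (½)*(628 - 407)/(-407)) = -216736/(-488497/(166604*(242922 - (-204 + 248))) + (½)*(-1/407)*221) = -216736/(-488497/(166604*(242922 - 1*44)) - 221/814) = -216736/(-488497/(166604*(242922 - 44)) - 221/814) = -216736/(-488497/166604/242878 - 221/814) = -216736/(-488497/166604*1/242878 - 221/814) = -216736/(-488497/40464446312 - 221/814) = -216736/(-4471520135755/16469029648984) = -216736*(-16469029648984/4471520135755) = 3569431610002196224/4471520135755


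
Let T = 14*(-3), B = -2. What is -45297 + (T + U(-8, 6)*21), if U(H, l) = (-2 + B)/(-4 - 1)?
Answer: -226611/5 ≈ -45322.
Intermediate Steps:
U(H, l) = ⅘ (U(H, l) = (-2 - 2)/(-4 - 1) = -4/(-5) = -4*(-⅕) = ⅘)
T = -42
-45297 + (T + U(-8, 6)*21) = -45297 + (-42 + (⅘)*21) = -45297 + (-42 + 84/5) = -45297 - 126/5 = -226611/5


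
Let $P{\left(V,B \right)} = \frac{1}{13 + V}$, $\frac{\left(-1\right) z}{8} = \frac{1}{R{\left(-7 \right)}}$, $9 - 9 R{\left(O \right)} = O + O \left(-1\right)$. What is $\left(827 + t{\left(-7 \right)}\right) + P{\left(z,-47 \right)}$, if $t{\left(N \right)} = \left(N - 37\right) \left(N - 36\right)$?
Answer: $\frac{13596}{5} \approx 2719.2$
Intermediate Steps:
$t{\left(N \right)} = \left(-37 + N\right) \left(-36 + N\right)$
$R{\left(O \right)} = 1$ ($R{\left(O \right)} = 1 - \frac{O + O \left(-1\right)}{9} = 1 - \frac{O - O}{9} = 1 - 0 = 1 + 0 = 1$)
$z = -8$ ($z = - \frac{8}{1} = \left(-8\right) 1 = -8$)
$\left(827 + t{\left(-7 \right)}\right) + P{\left(z,-47 \right)} = \left(827 + \left(1332 + \left(-7\right)^{2} - -511\right)\right) + \frac{1}{13 - 8} = \left(827 + \left(1332 + 49 + 511\right)\right) + \frac{1}{5} = \left(827 + 1892\right) + \frac{1}{5} = 2719 + \frac{1}{5} = \frac{13596}{5}$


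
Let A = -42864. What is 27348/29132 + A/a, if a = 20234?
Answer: -86919327/73682111 ≈ -1.1797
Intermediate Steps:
27348/29132 + A/a = 27348/29132 - 42864/20234 = 27348*(1/29132) - 42864*1/20234 = 6837/7283 - 21432/10117 = -86919327/73682111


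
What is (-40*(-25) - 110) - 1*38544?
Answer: -37654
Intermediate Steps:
(-40*(-25) - 110) - 1*38544 = (1000 - 110) - 38544 = 890 - 38544 = -37654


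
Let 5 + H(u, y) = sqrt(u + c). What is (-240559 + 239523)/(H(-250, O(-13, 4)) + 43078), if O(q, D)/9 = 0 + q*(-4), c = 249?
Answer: -22311814/927641665 + 518*I/927641665 ≈ -0.024052 + 5.5841e-7*I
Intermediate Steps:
O(q, D) = -36*q (O(q, D) = 9*(0 + q*(-4)) = 9*(0 - 4*q) = 9*(-4*q) = -36*q)
H(u, y) = -5 + sqrt(249 + u) (H(u, y) = -5 + sqrt(u + 249) = -5 + sqrt(249 + u))
(-240559 + 239523)/(H(-250, O(-13, 4)) + 43078) = (-240559 + 239523)/((-5 + sqrt(249 - 250)) + 43078) = -1036/((-5 + sqrt(-1)) + 43078) = -1036/((-5 + I) + 43078) = -1036*(43073 - I)/1855283330 = -518*(43073 - I)/927641665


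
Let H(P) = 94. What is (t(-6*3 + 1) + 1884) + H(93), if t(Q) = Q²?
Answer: 2267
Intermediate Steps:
(t(-6*3 + 1) + 1884) + H(93) = ((-6*3 + 1)² + 1884) + 94 = ((-18 + 1)² + 1884) + 94 = ((-17)² + 1884) + 94 = (289 + 1884) + 94 = 2173 + 94 = 2267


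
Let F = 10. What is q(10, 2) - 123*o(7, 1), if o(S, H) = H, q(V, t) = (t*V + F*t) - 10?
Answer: -93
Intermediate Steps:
q(V, t) = -10 + 10*t + V*t (q(V, t) = (t*V + 10*t) - 10 = (V*t + 10*t) - 10 = (10*t + V*t) - 10 = -10 + 10*t + V*t)
q(10, 2) - 123*o(7, 1) = (-10 + 10*2 + 10*2) - 123*1 = (-10 + 20 + 20) - 123 = 30 - 123 = -93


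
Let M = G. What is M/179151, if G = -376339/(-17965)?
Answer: 376339/3218447715 ≈ 0.00011693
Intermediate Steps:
G = 376339/17965 (G = -376339*(-1/17965) = 376339/17965 ≈ 20.948)
M = 376339/17965 ≈ 20.948
M/179151 = (376339/17965)/179151 = (376339/17965)*(1/179151) = 376339/3218447715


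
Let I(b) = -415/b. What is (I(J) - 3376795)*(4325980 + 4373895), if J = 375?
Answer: -88133112085460/3 ≈ -2.9378e+13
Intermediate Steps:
(I(J) - 3376795)*(4325980 + 4373895) = (-415/375 - 3376795)*(4325980 + 4373895) = (-415*1/375 - 3376795)*8699875 = (-83/75 - 3376795)*8699875 = -253259708/75*8699875 = -88133112085460/3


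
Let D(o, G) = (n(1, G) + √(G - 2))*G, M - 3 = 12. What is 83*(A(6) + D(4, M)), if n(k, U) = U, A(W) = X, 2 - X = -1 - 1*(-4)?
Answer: 18592 + 1245*√13 ≈ 23081.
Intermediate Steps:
M = 15 (M = 3 + 12 = 15)
X = -1 (X = 2 - (-1 - 1*(-4)) = 2 - (-1 + 4) = 2 - 1*3 = 2 - 3 = -1)
A(W) = -1
D(o, G) = G*(G + √(-2 + G)) (D(o, G) = (G + √(G - 2))*G = (G + √(-2 + G))*G = G*(G + √(-2 + G)))
83*(A(6) + D(4, M)) = 83*(-1 + 15*(15 + √(-2 + 15))) = 83*(-1 + 15*(15 + √13)) = 83*(-1 + (225 + 15*√13)) = 83*(224 + 15*√13) = 18592 + 1245*√13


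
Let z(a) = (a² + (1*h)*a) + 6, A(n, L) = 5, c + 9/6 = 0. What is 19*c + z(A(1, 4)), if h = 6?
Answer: 65/2 ≈ 32.500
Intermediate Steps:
c = -3/2 (c = -3/2 + 0 = -3/2 ≈ -1.5000)
z(a) = 6 + a² + 6*a (z(a) = (a² + (1*6)*a) + 6 = (a² + 6*a) + 6 = 6 + a² + 6*a)
19*c + z(A(1, 4)) = 19*(-3/2) + (6 + 5² + 6*5) = -57/2 + (6 + 25 + 30) = -57/2 + 61 = 65/2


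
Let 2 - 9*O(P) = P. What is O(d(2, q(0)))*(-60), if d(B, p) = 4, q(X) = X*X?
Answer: 40/3 ≈ 13.333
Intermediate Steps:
q(X) = X**2
O(P) = 2/9 - P/9
O(d(2, q(0)))*(-60) = (2/9 - 1/9*4)*(-60) = (2/9 - 4/9)*(-60) = -2/9*(-60) = 40/3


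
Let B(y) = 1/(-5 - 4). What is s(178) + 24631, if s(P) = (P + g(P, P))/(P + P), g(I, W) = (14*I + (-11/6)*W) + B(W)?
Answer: 19734704/801 ≈ 24638.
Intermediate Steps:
B(y) = -1/9 (B(y) = 1/(-9) = -1/9)
g(I, W) = -1/9 + 14*I - 11*W/6 (g(I, W) = (14*I + (-11/6)*W) - 1/9 = (14*I + (-11*1/6)*W) - 1/9 = (14*I - 11*W/6) - 1/9 = -1/9 + 14*I - 11*W/6)
s(P) = (-1/9 + 79*P/6)/(2*P) (s(P) = (P + (-1/9 + 14*P - 11*P/6))/(P + P) = (P + (-1/9 + 73*P/6))/((2*P)) = (-1/9 + 79*P/6)*(1/(2*P)) = (-1/9 + 79*P/6)/(2*P))
s(178) + 24631 = (1/36)*(-2 + 237*178)/178 + 24631 = (1/36)*(1/178)*(-2 + 42186) + 24631 = (1/36)*(1/178)*42184 + 24631 = 5273/801 + 24631 = 19734704/801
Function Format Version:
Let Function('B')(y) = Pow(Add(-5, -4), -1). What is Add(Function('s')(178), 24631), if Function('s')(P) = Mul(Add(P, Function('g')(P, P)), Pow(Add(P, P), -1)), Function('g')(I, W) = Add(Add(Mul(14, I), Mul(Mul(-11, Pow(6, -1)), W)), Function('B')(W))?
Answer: Rational(19734704, 801) ≈ 24638.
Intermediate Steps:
Function('B')(y) = Rational(-1, 9) (Function('B')(y) = Pow(-9, -1) = Rational(-1, 9))
Function('g')(I, W) = Add(Rational(-1, 9), Mul(14, I), Mul(Rational(-11, 6), W)) (Function('g')(I, W) = Add(Add(Mul(14, I), Mul(Mul(-11, Pow(6, -1)), W)), Rational(-1, 9)) = Add(Add(Mul(14, I), Mul(Mul(-11, Rational(1, 6)), W)), Rational(-1, 9)) = Add(Add(Mul(14, I), Mul(Rational(-11, 6), W)), Rational(-1, 9)) = Add(Rational(-1, 9), Mul(14, I), Mul(Rational(-11, 6), W)))
Function('s')(P) = Mul(Rational(1, 2), Pow(P, -1), Add(Rational(-1, 9), Mul(Rational(79, 6), P))) (Function('s')(P) = Mul(Add(P, Add(Rational(-1, 9), Mul(14, P), Mul(Rational(-11, 6), P))), Pow(Add(P, P), -1)) = Mul(Add(P, Add(Rational(-1, 9), Mul(Rational(73, 6), P))), Pow(Mul(2, P), -1)) = Mul(Add(Rational(-1, 9), Mul(Rational(79, 6), P)), Mul(Rational(1, 2), Pow(P, -1))) = Mul(Rational(1, 2), Pow(P, -1), Add(Rational(-1, 9), Mul(Rational(79, 6), P))))
Add(Function('s')(178), 24631) = Add(Mul(Rational(1, 36), Pow(178, -1), Add(-2, Mul(237, 178))), 24631) = Add(Mul(Rational(1, 36), Rational(1, 178), Add(-2, 42186)), 24631) = Add(Mul(Rational(1, 36), Rational(1, 178), 42184), 24631) = Add(Rational(5273, 801), 24631) = Rational(19734704, 801)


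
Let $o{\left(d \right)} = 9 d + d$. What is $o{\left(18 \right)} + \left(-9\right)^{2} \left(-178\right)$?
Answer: $-14238$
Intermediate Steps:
$o{\left(d \right)} = 10 d$
$o{\left(18 \right)} + \left(-9\right)^{2} \left(-178\right) = 10 \cdot 18 + \left(-9\right)^{2} \left(-178\right) = 180 + 81 \left(-178\right) = 180 - 14418 = -14238$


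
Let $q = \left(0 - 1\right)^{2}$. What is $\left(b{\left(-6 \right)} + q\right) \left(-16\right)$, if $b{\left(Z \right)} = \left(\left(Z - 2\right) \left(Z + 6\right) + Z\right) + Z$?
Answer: $176$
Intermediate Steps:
$q = 1$ ($q = \left(-1\right)^{2} = 1$)
$b{\left(Z \right)} = 2 Z + \left(-2 + Z\right) \left(6 + Z\right)$ ($b{\left(Z \right)} = \left(\left(-2 + Z\right) \left(6 + Z\right) + Z\right) + Z = \left(Z + \left(-2 + Z\right) \left(6 + Z\right)\right) + Z = 2 Z + \left(-2 + Z\right) \left(6 + Z\right)$)
$\left(b{\left(-6 \right)} + q\right) \left(-16\right) = \left(\left(-12 + \left(-6\right)^{2} + 6 \left(-6\right)\right) + 1\right) \left(-16\right) = \left(\left(-12 + 36 - 36\right) + 1\right) \left(-16\right) = \left(-12 + 1\right) \left(-16\right) = \left(-11\right) \left(-16\right) = 176$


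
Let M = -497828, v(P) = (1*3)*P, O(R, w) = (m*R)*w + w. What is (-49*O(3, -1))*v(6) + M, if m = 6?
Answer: -481070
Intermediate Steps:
O(R, w) = w + 6*R*w (O(R, w) = (6*R)*w + w = 6*R*w + w = w + 6*R*w)
v(P) = 3*P
(-49*O(3, -1))*v(6) + M = (-(-49)*(1 + 6*3))*(3*6) - 497828 = -(-49)*(1 + 18)*18 - 497828 = -(-49)*19*18 - 497828 = -49*(-19)*18 - 497828 = 931*18 - 497828 = 16758 - 497828 = -481070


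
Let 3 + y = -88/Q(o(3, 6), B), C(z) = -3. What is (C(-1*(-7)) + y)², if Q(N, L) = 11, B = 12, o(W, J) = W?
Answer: 196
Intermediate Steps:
y = -11 (y = -3 - 88/11 = -3 - 88*1/11 = -3 - 8 = -11)
(C(-1*(-7)) + y)² = (-3 - 11)² = (-14)² = 196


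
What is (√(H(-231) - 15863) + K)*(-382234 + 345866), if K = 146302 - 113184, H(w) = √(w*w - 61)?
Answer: -1204435424 - 36368*I*√(15863 - 10*√533) ≈ -1.2044e+9 - 4.547e+6*I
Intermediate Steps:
H(w) = √(-61 + w²) (H(w) = √(w² - 61) = √(-61 + w²))
K = 33118
(√(H(-231) - 15863) + K)*(-382234 + 345866) = (√(√(-61 + (-231)²) - 15863) + 33118)*(-382234 + 345866) = (√(√(-61 + 53361) - 15863) + 33118)*(-36368) = (√(√53300 - 15863) + 33118)*(-36368) = (√(10*√533 - 15863) + 33118)*(-36368) = (√(-15863 + 10*√533) + 33118)*(-36368) = (33118 + √(-15863 + 10*√533))*(-36368) = -1204435424 - 36368*√(-15863 + 10*√533)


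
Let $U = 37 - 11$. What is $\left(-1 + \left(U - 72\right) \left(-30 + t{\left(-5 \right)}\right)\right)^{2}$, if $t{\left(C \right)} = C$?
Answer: $2588881$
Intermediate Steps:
$U = 26$ ($U = 37 - 11 = 26$)
$\left(-1 + \left(U - 72\right) \left(-30 + t{\left(-5 \right)}\right)\right)^{2} = \left(-1 + \left(26 - 72\right) \left(-30 - 5\right)\right)^{2} = \left(-1 - -1610\right)^{2} = \left(-1 + 1610\right)^{2} = 1609^{2} = 2588881$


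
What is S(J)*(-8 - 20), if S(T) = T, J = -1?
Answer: 28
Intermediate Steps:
S(J)*(-8 - 20) = -(-8 - 20) = -1*(-28) = 28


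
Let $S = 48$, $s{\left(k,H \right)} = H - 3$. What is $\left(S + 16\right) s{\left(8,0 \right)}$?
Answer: $-192$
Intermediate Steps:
$s{\left(k,H \right)} = -3 + H$ ($s{\left(k,H \right)} = H - 3 = -3 + H$)
$\left(S + 16\right) s{\left(8,0 \right)} = \left(48 + 16\right) \left(-3 + 0\right) = 64 \left(-3\right) = -192$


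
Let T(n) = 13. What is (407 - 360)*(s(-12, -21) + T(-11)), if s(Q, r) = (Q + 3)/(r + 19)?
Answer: 1645/2 ≈ 822.50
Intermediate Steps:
s(Q, r) = (3 + Q)/(19 + r)
(407 - 360)*(s(-12, -21) + T(-11)) = (407 - 360)*((3 - 12)/(19 - 21) + 13) = 47*(-9/(-2) + 13) = 47*(-½*(-9) + 13) = 47*(9/2 + 13) = 47*(35/2) = 1645/2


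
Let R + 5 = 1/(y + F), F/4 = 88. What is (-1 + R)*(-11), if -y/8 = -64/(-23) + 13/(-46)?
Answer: 21901/332 ≈ 65.967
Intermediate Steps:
F = 352 (F = 4*88 = 352)
y = -20 (y = -8*(-64/(-23) + 13/(-46)) = -8*(-64*(-1/23) + 13*(-1/46)) = -8*(64/23 - 13/46) = -8*5/2 = -20)
R = -1659/332 (R = -5 + 1/(-20 + 352) = -5 + 1/332 = -1659/332 ≈ -4.9970)
(-1 + R)*(-11) = (-1 - 1659/332)*(-11) = -1991/332*(-11) = 21901/332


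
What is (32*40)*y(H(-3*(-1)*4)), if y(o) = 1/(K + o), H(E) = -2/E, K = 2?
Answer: 7680/11 ≈ 698.18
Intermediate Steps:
y(o) = 1/(2 + o)
(32*40)*y(H(-3*(-1)*4)) = (32*40)/(2 - 2/(-3*(-1)*4)) = 1280/(2 - 2/(3*4)) = 1280/(2 - 2/12) = 1280/(2 - 2*1/12) = 1280/(2 - 1/6) = 1280/(11/6) = 1280*(6/11) = 7680/11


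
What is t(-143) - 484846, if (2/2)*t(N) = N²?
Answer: -464397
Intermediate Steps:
t(N) = N²
t(-143) - 484846 = (-143)² - 484846 = 20449 - 484846 = -464397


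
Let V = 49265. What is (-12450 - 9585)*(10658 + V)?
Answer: -1320403305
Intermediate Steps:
(-12450 - 9585)*(10658 + V) = (-12450 - 9585)*(10658 + 49265) = -22035*59923 = -1320403305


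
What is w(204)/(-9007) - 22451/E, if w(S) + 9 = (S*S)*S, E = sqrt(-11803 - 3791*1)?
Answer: -8489655/9007 + 22451*I*sqrt(15594)/15594 ≈ -942.56 + 179.79*I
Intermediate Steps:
E = I*sqrt(15594) (E = sqrt(-11803 - 3791) = sqrt(-15594) = I*sqrt(15594) ≈ 124.88*I)
w(S) = -9 + S**3 (w(S) = -9 + (S*S)*S = -9 + S**2*S = -9 + S**3)
w(204)/(-9007) - 22451/E = (-9 + 204**3)/(-9007) - 22451*(-I*sqrt(15594)/15594) = (-9 + 8489664)*(-1/9007) - (-22451)*I*sqrt(15594)/15594 = 8489655*(-1/9007) + 22451*I*sqrt(15594)/15594 = -8489655/9007 + 22451*I*sqrt(15594)/15594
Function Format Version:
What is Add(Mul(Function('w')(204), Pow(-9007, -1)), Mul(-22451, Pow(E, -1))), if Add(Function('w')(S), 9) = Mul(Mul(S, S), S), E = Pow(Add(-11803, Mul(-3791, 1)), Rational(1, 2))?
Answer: Add(Rational(-8489655, 9007), Mul(Rational(22451, 15594), I, Pow(15594, Rational(1, 2)))) ≈ Add(-942.56, Mul(179.79, I))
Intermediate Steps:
E = Mul(I, Pow(15594, Rational(1, 2))) (E = Pow(Add(-11803, -3791), Rational(1, 2)) = Pow(-15594, Rational(1, 2)) = Mul(I, Pow(15594, Rational(1, 2))) ≈ Mul(124.88, I))
Function('w')(S) = Add(-9, Pow(S, 3)) (Function('w')(S) = Add(-9, Mul(Mul(S, S), S)) = Add(-9, Mul(Pow(S, 2), S)) = Add(-9, Pow(S, 3)))
Add(Mul(Function('w')(204), Pow(-9007, -1)), Mul(-22451, Pow(E, -1))) = Add(Mul(Add(-9, Pow(204, 3)), Pow(-9007, -1)), Mul(-22451, Pow(Mul(I, Pow(15594, Rational(1, 2))), -1))) = Add(Mul(Add(-9, 8489664), Rational(-1, 9007)), Mul(-22451, Mul(Rational(-1, 15594), I, Pow(15594, Rational(1, 2))))) = Add(Mul(8489655, Rational(-1, 9007)), Mul(Rational(22451, 15594), I, Pow(15594, Rational(1, 2)))) = Add(Rational(-8489655, 9007), Mul(Rational(22451, 15594), I, Pow(15594, Rational(1, 2))))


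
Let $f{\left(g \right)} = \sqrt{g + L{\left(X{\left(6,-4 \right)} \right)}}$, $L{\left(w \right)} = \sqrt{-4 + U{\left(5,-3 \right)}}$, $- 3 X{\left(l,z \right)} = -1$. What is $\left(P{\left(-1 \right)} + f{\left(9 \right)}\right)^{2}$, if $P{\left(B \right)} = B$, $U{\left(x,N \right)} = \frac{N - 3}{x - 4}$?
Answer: $\left(1 - \sqrt{9 + i \sqrt{10}}\right)^{2} \approx 3.9108 + 2.1236 i$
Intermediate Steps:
$U{\left(x,N \right)} = \frac{-3 + N}{-4 + x}$
$X{\left(l,z \right)} = \frac{1}{3}$ ($X{\left(l,z \right)} = \left(- \frac{1}{3}\right) \left(-1\right) = \frac{1}{3}$)
$L{\left(w \right)} = i \sqrt{10}$ ($L{\left(w \right)} = \sqrt{-4 + \frac{-3 - 3}{-4 + 5}} = \sqrt{-4 + 1^{-1} \left(-6\right)} = \sqrt{-4 + 1 \left(-6\right)} = \sqrt{-4 - 6} = \sqrt{-10} = i \sqrt{10}$)
$f{\left(g \right)} = \sqrt{g + i \sqrt{10}}$
$\left(P{\left(-1 \right)} + f{\left(9 \right)}\right)^{2} = \left(-1 + \sqrt{9 + i \sqrt{10}}\right)^{2}$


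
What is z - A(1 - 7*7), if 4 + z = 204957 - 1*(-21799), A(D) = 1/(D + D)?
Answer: 21768193/96 ≈ 2.2675e+5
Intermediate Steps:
A(D) = 1/(2*D)
z = 226752 (z = -4 + (204957 - 1*(-21799)) = -4 + (204957 + 21799) = -4 + 226756 = 226752)
z - A(1 - 7*7) = 226752 - 1/(2*(1 - 7*7)) = 226752 - 1/(2*(1 - 49)) = 226752 - 1/(2*(-48)) = 226752 - (-1)/(2*48) = 226752 - 1*(-1/96) = 226752 + 1/96 = 21768193/96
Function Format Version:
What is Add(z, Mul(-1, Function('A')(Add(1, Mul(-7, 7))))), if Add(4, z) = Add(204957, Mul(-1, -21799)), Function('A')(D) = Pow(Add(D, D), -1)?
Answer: Rational(21768193, 96) ≈ 2.2675e+5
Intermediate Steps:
Function('A')(D) = Mul(Rational(1, 2), Pow(D, -1)) (Function('A')(D) = Pow(Mul(2, D), -1) = Mul(Rational(1, 2), Pow(D, -1)))
z = 226752 (z = Add(-4, Add(204957, Mul(-1, -21799))) = Add(-4, Add(204957, 21799)) = Add(-4, 226756) = 226752)
Add(z, Mul(-1, Function('A')(Add(1, Mul(-7, 7))))) = Add(226752, Mul(-1, Mul(Rational(1, 2), Pow(Add(1, Mul(-7, 7)), -1)))) = Add(226752, Mul(-1, Mul(Rational(1, 2), Pow(Add(1, -49), -1)))) = Add(226752, Mul(-1, Mul(Rational(1, 2), Pow(-48, -1)))) = Add(226752, Mul(-1, Mul(Rational(1, 2), Rational(-1, 48)))) = Add(226752, Mul(-1, Rational(-1, 96))) = Add(226752, Rational(1, 96)) = Rational(21768193, 96)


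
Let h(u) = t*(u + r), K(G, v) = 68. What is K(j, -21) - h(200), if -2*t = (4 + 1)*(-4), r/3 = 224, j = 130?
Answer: -8652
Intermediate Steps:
r = 672 (r = 3*224 = 672)
t = 10 (t = -(4 + 1)*(-4)/2 = -5*(-4)/2 = -½*(-20) = 10)
h(u) = 6720 + 10*u (h(u) = 10*(u + 672) = 10*(672 + u) = 6720 + 10*u)
K(j, -21) - h(200) = 68 - (6720 + 10*200) = 68 - (6720 + 2000) = 68 - 1*8720 = 68 - 8720 = -8652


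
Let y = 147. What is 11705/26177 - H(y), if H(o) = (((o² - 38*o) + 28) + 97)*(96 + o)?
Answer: -102717593923/26177 ≈ -3.9240e+6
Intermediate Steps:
H(o) = (96 + o)*(125 + o² - 38*o) (H(o) = ((28 + o² - 38*o) + 97)*(96 + o) = (125 + o² - 38*o)*(96 + o) = (96 + o)*(125 + o² - 38*o))
11705/26177 - H(y) = 11705/26177 - (12000 + 147³ - 3523*147 + 58*147²) = 11705*(1/26177) - (12000 + 3176523 - 517881 + 58*21609) = 11705/26177 - (12000 + 3176523 - 517881 + 1253322) = 11705/26177 - 1*3923964 = 11705/26177 - 3923964 = -102717593923/26177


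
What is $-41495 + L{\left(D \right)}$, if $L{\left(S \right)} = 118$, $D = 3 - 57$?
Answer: $-41377$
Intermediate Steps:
$D = -54$
$-41495 + L{\left(D \right)} = -41495 + 118 = -41377$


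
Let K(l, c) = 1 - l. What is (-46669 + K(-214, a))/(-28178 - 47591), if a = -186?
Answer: 46454/75769 ≈ 0.61310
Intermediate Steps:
(-46669 + K(-214, a))/(-28178 - 47591) = (-46669 + (1 - 1*(-214)))/(-28178 - 47591) = (-46669 + (1 + 214))/(-75769) = (-46669 + 215)*(-1/75769) = -46454*(-1/75769) = 46454/75769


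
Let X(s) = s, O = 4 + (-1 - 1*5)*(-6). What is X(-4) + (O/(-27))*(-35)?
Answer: 1292/27 ≈ 47.852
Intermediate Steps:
O = 40 (O = 4 + (-1 - 5)*(-6) = 4 - 6*(-6) = 4 + 36 = 40)
X(-4) + (O/(-27))*(-35) = -4 + (40/(-27))*(-35) = -4 + (40*(-1/27))*(-35) = -4 - 40/27*(-35) = -4 + 1400/27 = 1292/27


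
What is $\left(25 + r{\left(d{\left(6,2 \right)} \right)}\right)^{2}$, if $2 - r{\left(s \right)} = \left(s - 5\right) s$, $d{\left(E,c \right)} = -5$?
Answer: $529$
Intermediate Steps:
$r{\left(s \right)} = 2 - s \left(-5 + s\right)$ ($r{\left(s \right)} = 2 - \left(s - 5\right) s = 2 - \left(-5 + s\right) s = 2 - s \left(-5 + s\right)$)
$\left(25 + r{\left(d{\left(6,2 \right)} \right)}\right)^{2} = \left(25 + \left(2 - \left(-5\right)^{2} + 5 \left(-5\right)\right)\right)^{2} = \left(25 - 48\right)^{2} = \left(-23\right)^{2} = 529$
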